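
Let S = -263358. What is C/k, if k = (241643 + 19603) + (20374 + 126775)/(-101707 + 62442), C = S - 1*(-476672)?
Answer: 8375774210/10257677041 ≈ 0.81654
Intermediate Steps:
C = 213314 (C = -263358 - 1*(-476672) = -263358 + 476672 = 213314)
k = 10257677041/39265 (k = 261246 + 147149/(-39265) = 261246 + 147149*(-1/39265) = 261246 - 147149/39265 = 10257677041/39265 ≈ 2.6124e+5)
C/k = 213314/(10257677041/39265) = 213314*(39265/10257677041) = 8375774210/10257677041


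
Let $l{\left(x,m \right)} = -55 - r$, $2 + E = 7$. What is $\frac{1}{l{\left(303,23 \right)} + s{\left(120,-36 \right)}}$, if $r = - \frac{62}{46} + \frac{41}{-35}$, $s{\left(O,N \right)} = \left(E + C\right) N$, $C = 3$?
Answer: $- \frac{805}{274087} \approx -0.002937$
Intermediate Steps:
$E = 5$ ($E = -2 + 7 = 5$)
$s{\left(O,N \right)} = 8 N$ ($s{\left(O,N \right)} = \left(5 + 3\right) N = 8 N$)
$r = - \frac{2028}{805}$ ($r = \left(-62\right) \frac{1}{46} + 41 \left(- \frac{1}{35}\right) = - \frac{31}{23} - \frac{41}{35} = - \frac{2028}{805} \approx -2.5193$)
$l{\left(x,m \right)} = - \frac{42247}{805}$ ($l{\left(x,m \right)} = -55 - - \frac{2028}{805} = -55 + \frac{2028}{805} = - \frac{42247}{805}$)
$\frac{1}{l{\left(303,23 \right)} + s{\left(120,-36 \right)}} = \frac{1}{- \frac{42247}{805} + 8 \left(-36\right)} = \frac{1}{- \frac{42247}{805} - 288} = \frac{1}{- \frac{274087}{805}} = - \frac{805}{274087}$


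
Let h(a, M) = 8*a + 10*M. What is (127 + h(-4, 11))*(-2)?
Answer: -410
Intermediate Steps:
(127 + h(-4, 11))*(-2) = (127 + (8*(-4) + 10*11))*(-2) = (127 + (-32 + 110))*(-2) = (127 + 78)*(-2) = 205*(-2) = -410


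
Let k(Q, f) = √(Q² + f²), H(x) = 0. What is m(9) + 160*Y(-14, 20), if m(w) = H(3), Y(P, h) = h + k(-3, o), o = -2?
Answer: 3200 + 160*√13 ≈ 3776.9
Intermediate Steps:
Y(P, h) = h + √13 (Y(P, h) = h + √((-3)² + (-2)²) = h + √(9 + 4) = h + √13)
m(w) = 0
m(9) + 160*Y(-14, 20) = 0 + 160*(20 + √13) = 0 + (3200 + 160*√13) = 3200 + 160*√13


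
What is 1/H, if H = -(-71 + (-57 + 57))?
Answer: 1/71 ≈ 0.014085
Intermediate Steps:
H = 71 (H = -(-71 + 0) = -1*(-71) = 71)
1/H = 1/71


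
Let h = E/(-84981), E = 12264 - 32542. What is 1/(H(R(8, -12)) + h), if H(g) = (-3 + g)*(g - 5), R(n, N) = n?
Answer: 84981/1294993 ≈ 0.065623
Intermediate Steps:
E = -20278
H(g) = (-5 + g)*(-3 + g) (H(g) = (-3 + g)*(-5 + g) = (-5 + g)*(-3 + g))
h = 20278/84981 (h = -20278/(-84981) = -20278*(-1/84981) = 20278/84981 ≈ 0.23862)
1/(H(R(8, -12)) + h) = 1/((15 + 8**2 - 8*8) + 20278/84981) = 1/((15 + 64 - 64) + 20278/84981) = 1/(15 + 20278/84981) = 1/(1294993/84981) = 84981/1294993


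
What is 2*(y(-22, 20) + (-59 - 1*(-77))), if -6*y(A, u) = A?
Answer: 130/3 ≈ 43.333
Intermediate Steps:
y(A, u) = -A/6
2*(y(-22, 20) + (-59 - 1*(-77))) = 2*(-⅙*(-22) + (-59 - 1*(-77))) = 2*(11/3 + (-59 + 77)) = 2*(11/3 + 18) = 2*(65/3) = 130/3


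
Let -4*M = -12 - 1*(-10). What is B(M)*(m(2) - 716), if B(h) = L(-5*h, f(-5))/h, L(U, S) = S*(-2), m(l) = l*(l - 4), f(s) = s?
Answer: -14400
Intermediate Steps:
M = ½ (M = -(-12 - 1*(-10))/4 = -(-12 + 10)/4 = -¼*(-2) = ½ ≈ 0.50000)
m(l) = l*(-4 + l)
L(U, S) = -2*S
B(h) = 10/h (B(h) = (-2*(-5))/h = 10/h)
B(M)*(m(2) - 716) = (10/(½))*(2*(-4 + 2) - 716) = (10*2)*(2*(-2) - 716) = 20*(-4 - 716) = 20*(-720) = -14400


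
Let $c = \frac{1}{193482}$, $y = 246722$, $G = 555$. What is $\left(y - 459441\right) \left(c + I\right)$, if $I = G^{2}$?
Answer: $- \frac{12677476580515669}{193482} \approx -6.5523 \cdot 10^{10}$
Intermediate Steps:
$c = \frac{1}{193482} \approx 5.1684 \cdot 10^{-6}$
$I = 308025$ ($I = 555^{2} = 308025$)
$\left(y - 459441\right) \left(c + I\right) = \left(246722 - 459441\right) \left(\frac{1}{193482} + 308025\right) = \left(-212719\right) \frac{59597293051}{193482} = - \frac{12677476580515669}{193482}$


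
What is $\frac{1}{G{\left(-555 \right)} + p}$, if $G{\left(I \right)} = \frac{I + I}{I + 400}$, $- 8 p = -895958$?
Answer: $\frac{124}{13888237} \approx 8.9284 \cdot 10^{-6}$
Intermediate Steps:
$p = \frac{447979}{4}$ ($p = \left(- \frac{1}{8}\right) \left(-895958\right) = \frac{447979}{4} \approx 1.1199 \cdot 10^{5}$)
$G{\left(I \right)} = \frac{2 I}{400 + I}$
$\frac{1}{G{\left(-555 \right)} + p} = \frac{1}{2 \left(-555\right) \frac{1}{400 - 555} + \frac{447979}{4}} = \frac{1}{2 \left(-555\right) \frac{1}{-155} + \frac{447979}{4}} = \frac{1}{2 \left(-555\right) \left(- \frac{1}{155}\right) + \frac{447979}{4}} = \frac{1}{\frac{222}{31} + \frac{447979}{4}} = \frac{1}{\frac{13888237}{124}} = \frac{124}{13888237}$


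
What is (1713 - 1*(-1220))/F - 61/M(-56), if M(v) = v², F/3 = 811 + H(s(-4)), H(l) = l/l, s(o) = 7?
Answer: 323189/272832 ≈ 1.1846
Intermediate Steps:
H(l) = 1
F = 2436 (F = 3*(811 + 1) = 3*812 = 2436)
(1713 - 1*(-1220))/F - 61/M(-56) = (1713 - 1*(-1220))/2436 - 61/((-56)²) = (1713 + 1220)*(1/2436) - 61/3136 = 2933*(1/2436) - 61*1/3136 = 419/348 - 61/3136 = 323189/272832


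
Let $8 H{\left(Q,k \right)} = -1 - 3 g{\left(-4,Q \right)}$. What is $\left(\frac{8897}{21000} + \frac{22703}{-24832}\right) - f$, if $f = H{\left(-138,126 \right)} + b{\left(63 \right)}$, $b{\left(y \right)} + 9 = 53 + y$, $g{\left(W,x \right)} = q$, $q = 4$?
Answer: $- \frac{985820441}{9312000} \approx -105.87$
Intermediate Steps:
$g{\left(W,x \right)} = 4$
$H{\left(Q,k \right)} = - \frac{13}{8}$ ($H{\left(Q,k \right)} = \frac{-1 - 12}{8} = \frac{1}{8} \left(-13\right) = - \frac{13}{8}$)
$b{\left(y \right)} = 44 + y$ ($b{\left(y \right)} = -9 + \left(53 + y\right) = 44 + y$)
$f = \frac{843}{8}$ ($f = - \frac{13}{8} + \left(44 + 63\right) = - \frac{13}{8} + 107 = \frac{843}{8} \approx 105.38$)
$\left(\frac{8897}{21000} + \frac{22703}{-24832}\right) - f = \left(\frac{8897}{21000} + \frac{22703}{-24832}\right) - \frac{843}{8} = \left(8897 \cdot \frac{1}{21000} + 22703 \left(- \frac{1}{24832}\right)\right) - \frac{843}{8} = \left(\frac{1271}{3000} - \frac{22703}{24832}\right) - \frac{843}{8} = - \frac{4568441}{9312000} - \frac{843}{8} = - \frac{985820441}{9312000}$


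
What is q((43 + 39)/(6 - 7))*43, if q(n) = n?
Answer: -3526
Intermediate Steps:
q((43 + 39)/(6 - 7))*43 = ((43 + 39)/(6 - 7))*43 = (82/(-1))*43 = (82*(-1))*43 = -82*43 = -3526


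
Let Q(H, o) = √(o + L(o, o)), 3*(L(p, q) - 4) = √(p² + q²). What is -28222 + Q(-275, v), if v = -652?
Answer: -28222 + 2*I*√(1458 - 489*√2)/3 ≈ -28222.0 + 18.457*I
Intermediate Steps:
L(p, q) = 4 + √(p² + q²)/3
Q(H, o) = √(4 + o + √2*√(o²)/3) (Q(H, o) = √(o + (4 + √(o² + o²)/3)) = √(o + (4 + √(2*o²)/3)) = √(o + (4 + (√2*√(o²))/3)) = √(o + (4 + √2*√(o²)/3)) = √(4 + o + √2*√(o²)/3))
-28222 + Q(-275, v) = -28222 + √(36 + 9*(-652) + 3*√2*√((-652)²))/3 = -28222 + √(36 - 5868 + 3*√2*√425104)/3 = -28222 + √(36 - 5868 + 3*√2*652)/3 = -28222 + √(36 - 5868 + 1956*√2)/3 = -28222 + √(-5832 + 1956*√2)/3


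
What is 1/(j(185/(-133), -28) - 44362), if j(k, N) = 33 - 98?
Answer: -1/44427 ≈ -2.2509e-5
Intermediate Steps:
j(k, N) = -65
1/(j(185/(-133), -28) - 44362) = 1/(-65 - 44362) = 1/(-44427) = -1/44427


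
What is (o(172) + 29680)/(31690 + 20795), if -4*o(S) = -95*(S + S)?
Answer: 7570/10497 ≈ 0.72116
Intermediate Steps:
o(S) = 95*S/2 (o(S) = -(-95)*(S + S)/4 = -(-95)*2*S/4 = -(-95)*S/2 = 95*S/2)
(o(172) + 29680)/(31690 + 20795) = ((95/2)*172 + 29680)/(31690 + 20795) = (8170 + 29680)/52485 = 37850*(1/52485) = 7570/10497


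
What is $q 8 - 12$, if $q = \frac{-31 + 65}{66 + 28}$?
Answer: $- \frac{428}{47} \approx -9.1064$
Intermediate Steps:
$q = \frac{17}{47}$ ($q = \frac{34}{94} = 34 \cdot \frac{1}{94} = \frac{17}{47} \approx 0.3617$)
$q 8 - 12 = \frac{17}{47} \cdot 8 - 12 = \frac{136}{47} - 12 = - \frac{428}{47}$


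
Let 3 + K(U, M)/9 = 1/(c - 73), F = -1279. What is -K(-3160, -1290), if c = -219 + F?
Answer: 42426/1571 ≈ 27.006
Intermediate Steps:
c = -1498 (c = -219 - 1279 = -1498)
K(U, M) = -42426/1571 (K(U, M) = -27 + 9/(-1498 - 73) = -27 + 9/(-1571) = -27 + 9*(-1/1571) = -27 - 9/1571 = -42426/1571)
-K(-3160, -1290) = -1*(-42426/1571) = 42426/1571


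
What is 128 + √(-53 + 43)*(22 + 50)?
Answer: 128 + 72*I*√10 ≈ 128.0 + 227.68*I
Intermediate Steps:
128 + √(-53 + 43)*(22 + 50) = 128 + √(-10)*72 = 128 + (I*√10)*72 = 128 + 72*I*√10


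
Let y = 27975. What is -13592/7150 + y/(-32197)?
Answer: -28983767/10464025 ≈ -2.7698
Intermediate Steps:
-13592/7150 + y/(-32197) = -13592/7150 + 27975/(-32197) = -13592*1/7150 + 27975*(-1/32197) = -6796/3575 - 27975/32197 = -28983767/10464025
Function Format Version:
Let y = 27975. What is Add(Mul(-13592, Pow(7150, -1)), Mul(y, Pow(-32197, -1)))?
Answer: Rational(-28983767, 10464025) ≈ -2.7698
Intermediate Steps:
Add(Mul(-13592, Pow(7150, -1)), Mul(y, Pow(-32197, -1))) = Add(Mul(-13592, Pow(7150, -1)), Mul(27975, Pow(-32197, -1))) = Add(Mul(-13592, Rational(1, 7150)), Mul(27975, Rational(-1, 32197))) = Add(Rational(-6796, 3575), Rational(-27975, 32197)) = Rational(-28983767, 10464025)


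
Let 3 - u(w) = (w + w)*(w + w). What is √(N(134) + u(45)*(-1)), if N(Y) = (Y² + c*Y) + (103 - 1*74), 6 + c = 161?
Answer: 2*√11713 ≈ 216.45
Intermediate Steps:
c = 155 (c = -6 + 161 = 155)
N(Y) = 29 + Y² + 155*Y (N(Y) = (Y² + 155*Y) + (103 - 1*74) = (Y² + 155*Y) + (103 - 74) = (Y² + 155*Y) + 29 = 29 + Y² + 155*Y)
u(w) = 3 - 4*w² (u(w) = 3 - (w + w)*(w + w) = 3 - 2*w*2*w = 3 - 4*w²)
√(N(134) + u(45)*(-1)) = √((29 + 134² + 155*134) + (3 - 4*45²)*(-1)) = √((29 + 17956 + 20770) + (3 - 4*2025)*(-1)) = √(38755 + (3 - 8100)*(-1)) = √(38755 - 8097*(-1)) = √(38755 + 8097) = √46852 = 2*√11713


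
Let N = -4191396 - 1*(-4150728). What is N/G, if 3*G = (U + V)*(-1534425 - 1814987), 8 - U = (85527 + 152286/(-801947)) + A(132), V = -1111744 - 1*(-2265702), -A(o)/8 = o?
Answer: 24460185447/718179630721732003 ≈ 3.4059e-8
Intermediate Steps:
A(o) = -8*o
V = 1153958 (V = -1111744 + 2265702 = 1153958)
U = -67734697175/801947 (U = 8 - ((85527 + 152286/(-801947)) - 8*132) = 8 - ((85527 + 152286*(-1/801947)) - 1056) = 8 - ((85527 - 152286/801947) - 1056) = 8 - (68587968783/801947 - 1056) = 8 - 1*67741112751/801947 = 8 - 67741112751/801947 = -67734697175/801947 ≈ -84463.)
G = -2872718522886928012/2405841 (G = ((-67734697175/801947 + 1153958)*(-1534425 - 1814987))/3 = ((857678459051/801947)*(-3349412))/3 = (1/3)*(-2872718522886928012/801947) = -2872718522886928012/2405841 ≈ -1.1941e+12)
N = -40668 (N = -4191396 + 4150728 = -40668)
N/G = -40668/(-2872718522886928012/2405841) = -40668*(-2405841/2872718522886928012) = 24460185447/718179630721732003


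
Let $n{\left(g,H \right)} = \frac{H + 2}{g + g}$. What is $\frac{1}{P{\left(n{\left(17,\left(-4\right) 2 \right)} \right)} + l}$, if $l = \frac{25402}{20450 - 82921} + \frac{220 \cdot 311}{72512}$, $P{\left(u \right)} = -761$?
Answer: $- \frac{102952208}{78291350379} \approx -0.001315$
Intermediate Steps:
$n{\left(g,H \right)} = \frac{2 + H}{2 g}$
$l = \frac{55279909}{102952208}$ ($l = \frac{25402}{20450 - 82921} + 68420 \cdot \frac{1}{72512} = \frac{25402}{-62471} + \frac{1555}{1648} = 25402 \left(- \frac{1}{62471}\right) + \frac{1555}{1648} = - \frac{25402}{62471} + \frac{1555}{1648} = \frac{55279909}{102952208} \approx 0.53695$)
$\frac{1}{P{\left(n{\left(17,\left(-4\right) 2 \right)} \right)} + l} = \frac{1}{-761 + \frac{55279909}{102952208}} = \frac{1}{- \frac{78291350379}{102952208}} = - \frac{102952208}{78291350379}$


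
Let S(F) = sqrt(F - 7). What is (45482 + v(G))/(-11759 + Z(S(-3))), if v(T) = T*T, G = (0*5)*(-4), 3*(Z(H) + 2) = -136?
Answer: -136446/35419 ≈ -3.8523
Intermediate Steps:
S(F) = sqrt(-7 + F)
Z(H) = -142/3 (Z(H) = -2 + (1/3)*(-136) = -2 - 136/3 = -142/3)
G = 0 (G = 0*(-4) = 0)
v(T) = T**2
(45482 + v(G))/(-11759 + Z(S(-3))) = (45482 + 0**2)/(-11759 - 142/3) = (45482 + 0)/(-35419/3) = 45482*(-3/35419) = -136446/35419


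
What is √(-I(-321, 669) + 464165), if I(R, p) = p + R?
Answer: √463817 ≈ 681.04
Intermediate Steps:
I(R, p) = R + p
√(-I(-321, 669) + 464165) = √(-(-321 + 669) + 464165) = √(-1*348 + 464165) = √(-348 + 464165) = √463817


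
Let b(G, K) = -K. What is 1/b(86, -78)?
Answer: 1/78 ≈ 0.012821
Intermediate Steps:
1/b(86, -78) = 1/(-1*(-78)) = 1/78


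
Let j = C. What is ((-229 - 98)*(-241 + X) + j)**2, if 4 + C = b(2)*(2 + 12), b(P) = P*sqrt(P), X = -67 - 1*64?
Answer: 14796291168 + 6811840*sqrt(2) ≈ 1.4806e+10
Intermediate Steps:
X = -131 (X = -67 - 64 = -131)
b(P) = P**(3/2)
C = -4 + 28*sqrt(2) (C = -4 + 2**(3/2)*(2 + 12) = -4 + (2*sqrt(2))*14 = -4 + 28*sqrt(2) ≈ 35.598)
j = -4 + 28*sqrt(2) ≈ 35.598
((-229 - 98)*(-241 + X) + j)**2 = ((-229 - 98)*(-241 - 131) + (-4 + 28*sqrt(2)))**2 = (-327*(-372) + (-4 + 28*sqrt(2)))**2 = (121644 + (-4 + 28*sqrt(2)))**2 = (121640 + 28*sqrt(2))**2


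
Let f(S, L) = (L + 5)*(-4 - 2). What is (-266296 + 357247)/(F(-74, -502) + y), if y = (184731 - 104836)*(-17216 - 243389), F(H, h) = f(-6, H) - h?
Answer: -90951/20821035559 ≈ -4.3682e-6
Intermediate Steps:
f(S, L) = -30 - 6*L (f(S, L) = (5 + L)*(-6) = -30 - 6*L)
F(H, h) = -30 - h - 6*H (F(H, h) = (-30 - 6*H) - h = -30 - h - 6*H)
y = -20821036475 (y = 79895*(-260605) = -20821036475)
(-266296 + 357247)/(F(-74, -502) + y) = (-266296 + 357247)/((-30 - 1*(-502) - 6*(-74)) - 20821036475) = 90951/((-30 + 502 + 444) - 20821036475) = 90951/(916 - 20821036475) = 90951/(-20821035559) = 90951*(-1/20821035559) = -90951/20821035559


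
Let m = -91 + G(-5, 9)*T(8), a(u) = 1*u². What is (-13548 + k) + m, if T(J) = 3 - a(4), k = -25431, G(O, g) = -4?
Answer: -39018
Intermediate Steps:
a(u) = u²
T(J) = -13 (T(J) = 3 - 1*4² = 3 - 1*16 = 3 - 16 = -13)
m = -39 (m = -91 - 4*(-13) = -91 + 52 = -39)
(-13548 + k) + m = (-13548 - 25431) - 39 = -38979 - 39 = -39018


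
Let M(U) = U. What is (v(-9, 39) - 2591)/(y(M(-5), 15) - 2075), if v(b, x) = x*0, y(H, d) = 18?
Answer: 2591/2057 ≈ 1.2596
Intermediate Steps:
v(b, x) = 0
(v(-9, 39) - 2591)/(y(M(-5), 15) - 2075) = (0 - 2591)/(18 - 2075) = -2591/(-2057) = -2591*(-1/2057) = 2591/2057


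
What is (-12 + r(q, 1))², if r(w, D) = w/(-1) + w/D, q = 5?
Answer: 144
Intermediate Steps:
r(w, D) = -w + w/D (r(w, D) = w*(-1) + w/D = -w + w/D)
(-12 + r(q, 1))² = (-12 + (-1*5 + 5/1))² = (-12 + (-5 + 5*1))² = (-12 + (-5 + 5))² = (-12 + 0)² = (-12)² = 144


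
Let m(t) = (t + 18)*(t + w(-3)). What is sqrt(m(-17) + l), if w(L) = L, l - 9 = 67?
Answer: 2*sqrt(14) ≈ 7.4833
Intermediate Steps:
l = 76 (l = 9 + 67 = 76)
m(t) = (-3 + t)*(18 + t) (m(t) = (t + 18)*(t - 3) = (18 + t)*(-3 + t) = (-3 + t)*(18 + t))
sqrt(m(-17) + l) = sqrt((-54 + (-17)**2 + 15*(-17)) + 76) = sqrt((-54 + 289 - 255) + 76) = sqrt(-20 + 76) = sqrt(56) = 2*sqrt(14)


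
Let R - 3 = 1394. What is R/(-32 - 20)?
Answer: -1397/52 ≈ -26.865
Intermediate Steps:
R = 1397 (R = 3 + 1394 = 1397)
R/(-32 - 20) = 1397/(-32 - 20) = 1397/(-52) = -1/52*1397 = -1397/52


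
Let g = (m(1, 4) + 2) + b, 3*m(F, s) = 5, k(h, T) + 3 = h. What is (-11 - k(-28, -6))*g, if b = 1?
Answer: 280/3 ≈ 93.333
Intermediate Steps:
k(h, T) = -3 + h
m(F, s) = 5/3 (m(F, s) = (1/3)*5 = 5/3)
g = 14/3 (g = (5/3 + 2) + 1 = 11/3 + 1 = 14/3 ≈ 4.6667)
(-11 - k(-28, -6))*g = (-11 - (-3 - 28))*(14/3) = (-11 - 1*(-31))*(14/3) = (-11 + 31)*(14/3) = 20*(14/3) = 280/3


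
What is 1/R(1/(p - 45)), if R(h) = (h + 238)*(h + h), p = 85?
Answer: 800/9521 ≈ 0.084025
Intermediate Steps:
R(h) = 2*h*(238 + h) (R(h) = (238 + h)*(2*h) = 2*h*(238 + h))
1/R(1/(p - 45)) = 1/(2*(238 + 1/(85 - 45))/(85 - 45)) = 1/(2*(238 + 1/40)/40) = 1/(2*(1/40)*(238 + 1/40)) = 1/(2*(1/40)*(9521/40)) = 1/(9521/800) = 800/9521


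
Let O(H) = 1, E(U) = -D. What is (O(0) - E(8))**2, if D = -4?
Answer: 9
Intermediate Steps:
E(U) = 4 (E(U) = -1*(-4) = 4)
(O(0) - E(8))**2 = (1 - 1*4)**2 = (1 - 4)**2 = (-3)**2 = 9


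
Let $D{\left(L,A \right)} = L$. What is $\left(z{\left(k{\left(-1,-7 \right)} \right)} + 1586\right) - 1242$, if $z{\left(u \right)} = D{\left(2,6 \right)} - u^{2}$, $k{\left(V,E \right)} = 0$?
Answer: $346$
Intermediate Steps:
$z{\left(u \right)} = 2 - u^{2}$
$\left(z{\left(k{\left(-1,-7 \right)} \right)} + 1586\right) - 1242 = \left(\left(2 - 0^{2}\right) + 1586\right) - 1242 = \left(\left(2 - 0\right) + 1586\right) - 1242 = \left(\left(2 + 0\right) + 1586\right) - 1242 = \left(2 + 1586\right) - 1242 = 1588 - 1242 = 346$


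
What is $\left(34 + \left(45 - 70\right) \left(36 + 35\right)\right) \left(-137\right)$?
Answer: $238517$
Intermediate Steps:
$\left(34 + \left(45 - 70\right) \left(36 + 35\right)\right) \left(-137\right) = \left(34 - 1775\right) \left(-137\right) = \left(-1741\right) \left(-137\right) = 238517$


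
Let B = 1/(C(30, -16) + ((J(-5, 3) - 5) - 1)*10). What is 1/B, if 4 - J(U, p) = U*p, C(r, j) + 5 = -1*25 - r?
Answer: 70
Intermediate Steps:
C(r, j) = -30 - r (C(r, j) = -5 + (-1*25 - r) = -5 + (-25 - r) = -30 - r)
J(U, p) = 4 - U*p
B = 1/70 (B = 1/((-30 - 1*30) + (((4 - 1*(-5)*3) - 5) - 1)*10) = 1/((-30 - 30) + (((4 + 15) - 5) - 1)*10) = 1/(-60 + ((19 - 5) - 1)*10) = 1/(-60 + (14 - 1)*10) = 1/(-60 + 13*10) = 1/(-60 + 130) = 1/70 ≈ 0.014286)
1/B = 1/(1/70) = 70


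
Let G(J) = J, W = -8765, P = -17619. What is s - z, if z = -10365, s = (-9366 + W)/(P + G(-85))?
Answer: 183520091/17704 ≈ 10366.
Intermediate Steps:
s = 18131/17704 (s = (-9366 - 8765)/(-17619 - 85) = -18131/(-17704) = -18131*(-1/17704) = 18131/17704 ≈ 1.0241)
s - z = 18131/17704 - 1*(-10365) = 18131/17704 + 10365 = 183520091/17704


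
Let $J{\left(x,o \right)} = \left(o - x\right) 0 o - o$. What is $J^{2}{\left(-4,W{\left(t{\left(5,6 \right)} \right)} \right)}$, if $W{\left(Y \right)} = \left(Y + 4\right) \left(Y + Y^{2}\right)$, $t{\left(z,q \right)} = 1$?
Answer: $100$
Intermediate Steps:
$W{\left(Y \right)} = \left(4 + Y\right) \left(Y + Y^{2}\right)$
$J{\left(x,o \right)} = - o$ ($J{\left(x,o \right)} = 0 o - o = 0 - o = - o$)
$J^{2}{\left(-4,W{\left(t{\left(5,6 \right)} \right)} \right)} = \left(- 1 \left(4 + 1^{2} + 5 \cdot 1\right)\right)^{2} = \left(- 1 \left(4 + 1 + 5\right)\right)^{2} = \left(- 1 \cdot 10\right)^{2} = \left(\left(-1\right) 10\right)^{2} = \left(-10\right)^{2} = 100$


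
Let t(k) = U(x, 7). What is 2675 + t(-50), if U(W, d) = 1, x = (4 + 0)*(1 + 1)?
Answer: 2676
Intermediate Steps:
x = 8 (x = 4*2 = 8)
t(k) = 1
2675 + t(-50) = 2675 + 1 = 2676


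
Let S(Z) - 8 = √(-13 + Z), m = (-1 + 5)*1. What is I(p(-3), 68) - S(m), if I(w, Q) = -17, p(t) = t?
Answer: -25 - 3*I ≈ -25.0 - 3.0*I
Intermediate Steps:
m = 4 (m = 4*1 = 4)
S(Z) = 8 + √(-13 + Z)
I(p(-3), 68) - S(m) = -17 - (8 + √(-13 + 4)) = -17 - (8 + √(-9)) = -17 - (8 + 3*I) = -17 + (-8 - 3*I) = -25 - 3*I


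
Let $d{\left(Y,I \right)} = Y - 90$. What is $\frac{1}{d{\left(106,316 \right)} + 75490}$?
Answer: $\frac{1}{75506} \approx 1.3244 \cdot 10^{-5}$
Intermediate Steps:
$d{\left(Y,I \right)} = -90 + Y$
$\frac{1}{d{\left(106,316 \right)} + 75490} = \frac{1}{\left(-90 + 106\right) + 75490} = \frac{1}{16 + 75490} = \frac{1}{75506}$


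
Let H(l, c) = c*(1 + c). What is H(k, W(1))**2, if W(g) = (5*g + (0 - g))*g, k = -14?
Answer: 400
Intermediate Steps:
W(g) = 4*g**2 (W(g) = (5*g - g)*g = (4*g)*g = 4*g**2)
H(k, W(1))**2 = ((4*1**2)*(1 + 4*1**2))**2 = ((4*1)*(1 + 4*1))**2 = (4*(1 + 4))**2 = (4*5)**2 = 20**2 = 400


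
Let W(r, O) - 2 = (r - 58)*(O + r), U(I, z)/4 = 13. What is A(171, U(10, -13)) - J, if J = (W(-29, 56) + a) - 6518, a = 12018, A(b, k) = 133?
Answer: -3020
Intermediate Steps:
U(I, z) = 52 (U(I, z) = 4*13 = 52)
W(r, O) = 2 + (-58 + r)*(O + r) (W(r, O) = 2 + (r - 58)*(O + r) = 2 + (-58 + r)*(O + r))
J = 3153 (J = ((2 + (-29)² - 58*56 - 58*(-29) + 56*(-29)) + 12018) - 6518 = ((2 + 841 - 3248 + 1682 - 1624) + 12018) - 6518 = (-2347 + 12018) - 6518 = 9671 - 6518 = 3153)
A(171, U(10, -13)) - J = 133 - 1*3153 = 133 - 3153 = -3020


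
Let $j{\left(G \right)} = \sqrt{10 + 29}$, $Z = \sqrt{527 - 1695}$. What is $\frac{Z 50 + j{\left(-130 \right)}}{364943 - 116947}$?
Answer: $\frac{\sqrt{39}}{247996} + \frac{50 i \sqrt{73}}{61999} \approx 2.5182 \cdot 10^{-5} + 0.0068904 i$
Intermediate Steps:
$Z = 4 i \sqrt{73}$ ($Z = \sqrt{-1168} = 4 i \sqrt{73} \approx 34.176 i$)
$j{\left(G \right)} = \sqrt{39}$
$\frac{Z 50 + j{\left(-130 \right)}}{364943 - 116947} = \frac{4 i \sqrt{73} \cdot 50 + \sqrt{39}}{364943 - 116947} = \frac{200 i \sqrt{73} + \sqrt{39}}{247996} = \left(\sqrt{39} + 200 i \sqrt{73}\right) \frac{1}{247996} = \frac{\sqrt{39}}{247996} + \frac{50 i \sqrt{73}}{61999}$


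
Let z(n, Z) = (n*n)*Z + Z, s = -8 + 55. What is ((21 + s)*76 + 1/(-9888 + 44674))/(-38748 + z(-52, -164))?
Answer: -179774049/16779653248 ≈ -0.010714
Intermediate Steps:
s = 47
z(n, Z) = Z + Z*n² (z(n, Z) = n²*Z + Z = Z*n² + Z = Z + Z*n²)
((21 + s)*76 + 1/(-9888 + 44674))/(-38748 + z(-52, -164)) = ((21 + 47)*76 + 1/(-9888 + 44674))/(-38748 - 164*(1 + (-52)²)) = (68*76 + 1/34786)/(-38748 - 164*(1 + 2704)) = (5168 + 1/34786)/(-38748 - 164*2705) = 179774049/(34786*(-38748 - 443620)) = (179774049/34786)/(-482368) = (179774049/34786)*(-1/482368) = -179774049/16779653248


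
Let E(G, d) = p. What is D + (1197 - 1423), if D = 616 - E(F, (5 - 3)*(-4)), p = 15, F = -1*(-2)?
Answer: 375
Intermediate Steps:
F = 2
E(G, d) = 15
D = 601 (D = 616 - 1*15 = 616 - 15 = 601)
D + (1197 - 1423) = 601 + (1197 - 1423) = 601 - 226 = 375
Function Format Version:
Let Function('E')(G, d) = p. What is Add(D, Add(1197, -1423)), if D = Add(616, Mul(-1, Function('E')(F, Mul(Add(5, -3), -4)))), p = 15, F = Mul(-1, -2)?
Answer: 375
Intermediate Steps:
F = 2
Function('E')(G, d) = 15
D = 601 (D = Add(616, Mul(-1, 15)) = Add(616, -15) = 601)
Add(D, Add(1197, -1423)) = Add(601, Add(1197, -1423)) = Add(601, -226) = 375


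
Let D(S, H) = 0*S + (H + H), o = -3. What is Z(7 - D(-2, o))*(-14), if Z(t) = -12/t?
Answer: 168/13 ≈ 12.923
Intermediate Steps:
D(S, H) = 2*H (D(S, H) = 0 + 2*H = 2*H)
Z(7 - D(-2, o))*(-14) = -12/(7 - 2*(-3))*(-14) = -12/(7 - 1*(-6))*(-14) = -12/(7 + 6)*(-14) = -12/13*(-14) = 168/13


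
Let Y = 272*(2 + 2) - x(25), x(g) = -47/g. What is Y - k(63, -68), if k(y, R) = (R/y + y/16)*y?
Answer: 363927/400 ≈ 909.82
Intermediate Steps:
x(g) = -47/g
Y = 27247/25 (Y = 272*(2 + 2) - (-47)/25 = 272*4 - (-47)/25 = 1088 - 1*(-47/25) = 1088 + 47/25 = 27247/25 ≈ 1089.9)
k(y, R) = y*(y/16 + R/y) (k(y, R) = (R/y + y*(1/16))*y = (R/y + y/16)*y = (y/16 + R/y)*y = y*(y/16 + R/y))
Y - k(63, -68) = 27247/25 - (-68 + (1/16)*63²) = 27247/25 - (-68 + (1/16)*3969) = 27247/25 - (-68 + 3969/16) = 27247/25 - 1*2881/16 = 27247/25 - 2881/16 = 363927/400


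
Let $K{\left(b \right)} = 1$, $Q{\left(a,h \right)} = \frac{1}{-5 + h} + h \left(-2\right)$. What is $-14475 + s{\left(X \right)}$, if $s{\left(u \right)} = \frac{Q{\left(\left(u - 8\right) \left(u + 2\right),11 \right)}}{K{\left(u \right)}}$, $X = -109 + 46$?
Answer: $- \frac{86981}{6} \approx -14497.0$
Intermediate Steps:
$Q{\left(a,h \right)} = \frac{1}{-5 + h} - 2 h$
$X = -63$
$s{\left(u \right)} = - \frac{131}{6}$ ($s{\left(u \right)} = \frac{\frac{1}{-5 + 11} \left(1 - 2 \cdot 11^{2} + 10 \cdot 11\right)}{1} = \frac{1 - 242 + 110}{6} \cdot 1 = \frac{1}{6} \left(-131\right) 1 = \left(- \frac{131}{6}\right) 1 = - \frac{131}{6}$)
$-14475 + s{\left(X \right)} = -14475 - \frac{131}{6} = - \frac{86981}{6}$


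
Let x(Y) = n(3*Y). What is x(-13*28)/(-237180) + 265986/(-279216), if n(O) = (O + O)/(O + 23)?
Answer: -44603268447/46821387560 ≈ -0.95263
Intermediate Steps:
n(O) = 2*O/(23 + O) (n(O) = (2*O)/(23 + O) = 2*O/(23 + O))
x(Y) = 6*Y/(23 + 3*Y) (x(Y) = 2*(3*Y)/(23 + 3*Y) = 6*Y/(23 + 3*Y))
x(-13*28)/(-237180) + 265986/(-279216) = (6*(-13*28)/(23 + 3*(-13*28)))/(-237180) + 265986/(-279216) = (6*(-364)/(23 + 3*(-364)))*(-1/237180) + 265986*(-1/279216) = (6*(-364)/(23 - 1092))*(-1/237180) - 2111/2216 = (6*(-364)/(-1069))*(-1/237180) - 2111/2216 = (6*(-364)*(-1/1069))*(-1/237180) - 2111/2216 = (2184/1069)*(-1/237180) - 2111/2216 = -182/21128785 - 2111/2216 = -44603268447/46821387560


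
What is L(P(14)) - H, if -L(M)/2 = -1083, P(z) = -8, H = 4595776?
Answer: -4593610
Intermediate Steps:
L(M) = 2166 (L(M) = -2*(-1083) = 2166)
L(P(14)) - H = 2166 - 1*4595776 = 2166 - 4595776 = -4593610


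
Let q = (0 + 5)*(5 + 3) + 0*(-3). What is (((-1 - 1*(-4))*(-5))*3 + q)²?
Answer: 25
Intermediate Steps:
q = 40 (q = 5*8 + 0 = 40 + 0 = 40)
(((-1 - 1*(-4))*(-5))*3 + q)² = (((-1 - 1*(-4))*(-5))*3 + 40)² = (((-1 + 4)*(-5))*3 + 40)² = ((3*(-5))*3 + 40)² = (-15*3 + 40)² = (-45 + 40)² = (-5)² = 25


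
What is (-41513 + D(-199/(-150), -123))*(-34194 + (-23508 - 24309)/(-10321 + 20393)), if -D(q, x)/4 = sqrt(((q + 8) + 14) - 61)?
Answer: 14299143924705/10072 + 22963319*I*sqrt(33906)/5036 ≈ 1.4197e+9 + 8.3963e+5*I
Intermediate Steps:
D(q, x) = -4*sqrt(-39 + q) (D(q, x) = -4*sqrt(((q + 8) + 14) - 61) = -4*sqrt(((8 + q) + 14) - 61) = -4*sqrt((22 + q) - 61) = -4*sqrt(-39 + q))
(-41513 + D(-199/(-150), -123))*(-34194 + (-23508 - 24309)/(-10321 + 20393)) = (-41513 - 4*sqrt(-39 - 199/(-150)))*(-34194 + (-23508 - 24309)/(-10321 + 20393)) = (-41513 - 4*sqrt(-39 - 199*(-1/150)))*(-34194 - 47817/10072) = (-41513 - 4*sqrt(-39 + 199/150))*(-34194 - 47817*1/10072) = (-41513 - 2*I*sqrt(33906)/15)*(-34194 - 47817/10072) = (-41513 - 2*I*sqrt(33906)/15)*(-344449785/10072) = 14299143924705/10072 + 22963319*I*sqrt(33906)/5036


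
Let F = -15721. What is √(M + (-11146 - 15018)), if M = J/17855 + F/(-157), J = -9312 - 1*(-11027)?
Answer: I*√8192496092704202/560647 ≈ 161.44*I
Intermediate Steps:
J = 1715 (J = -9312 + 11027 = 1715)
M = 56193542/560647 (M = 1715/17855 - 15721/(-157) = 1715*(1/17855) - 15721*(-1/157) = 343/3571 + 15721/157 = 56193542/560647 ≈ 100.23)
√(M + (-11146 - 15018)) = √(56193542/560647 + (-11146 - 15018)) = √(56193542/560647 - 26164) = √(-14612574566/560647) = I*√8192496092704202/560647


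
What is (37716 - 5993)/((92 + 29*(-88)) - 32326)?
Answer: -31723/34786 ≈ -0.91195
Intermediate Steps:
(37716 - 5993)/((92 + 29*(-88)) - 32326) = 31723/((92 - 2552) - 32326) = 31723/(-2460 - 32326) = 31723/(-34786) = 31723*(-1/34786) = -31723/34786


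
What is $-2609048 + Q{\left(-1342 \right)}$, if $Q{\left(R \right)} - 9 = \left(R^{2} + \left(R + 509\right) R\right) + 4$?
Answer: $309815$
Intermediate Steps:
$Q{\left(R \right)} = 13 + R^{2} + R \left(509 + R\right)$ ($Q{\left(R \right)} = 9 + \left(\left(R^{2} + \left(R + 509\right) R\right) + 4\right) = 9 + \left(\left(R^{2} + \left(509 + R\right) R\right) + 4\right) = 9 + \left(\left(R^{2} + R \left(509 + R\right)\right) + 4\right) = 9 + \left(4 + R^{2} + R \left(509 + R\right)\right) = 13 + R^{2} + R \left(509 + R\right)$)
$-2609048 + Q{\left(-1342 \right)} = -2609048 + \left(13 + 2 \left(-1342\right)^{2} + 509 \left(-1342\right)\right) = -2609048 + \left(13 + 2 \cdot 1800964 - 683078\right) = -2609048 + \left(13 + 3601928 - 683078\right) = -2609048 + 2918863 = 309815$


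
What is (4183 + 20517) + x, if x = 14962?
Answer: 39662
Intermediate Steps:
(4183 + 20517) + x = (4183 + 20517) + 14962 = 24700 + 14962 = 39662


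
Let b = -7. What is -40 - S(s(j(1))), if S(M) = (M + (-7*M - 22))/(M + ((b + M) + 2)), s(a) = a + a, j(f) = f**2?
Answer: -74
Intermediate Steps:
s(a) = 2*a
S(M) = (-22 - 6*M)/(-5 + 2*M) (S(M) = (M + (-7*M - 22))/(M + ((-7 + M) + 2)) = (M + (-22 - 7*M))/(M + (-5 + M)) = (-22 - 6*M)/(-5 + 2*M))
-40 - S(s(j(1))) = -40 - 2*(-11 - 6*1**2)/(-5 + 2*(2*1**2)) = -40 - 2*(-11 - 6)/(-5 + 2*(2*1)) = -40 - 2*(-11 - 3*2)/(-5 + 2*2) = -40 - 2*(-11 - 6)/(-5 + 4) = -40 - 2*(-17)/(-1) = -40 - 2*(-1)*(-17) = -40 - 1*34 = -40 - 34 = -74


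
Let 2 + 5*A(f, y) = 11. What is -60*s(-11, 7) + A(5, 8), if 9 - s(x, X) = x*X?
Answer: -25791/5 ≈ -5158.2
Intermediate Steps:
s(x, X) = 9 - X*x (s(x, X) = 9 - x*X = 9 - X*x)
A(f, y) = 9/5 (A(f, y) = -2/5 + (1/5)*11 = -2/5 + 11/5 = 9/5)
-60*s(-11, 7) + A(5, 8) = -60*(9 - 1*7*(-11)) + 9/5 = -60*(9 + 77) + 9/5 = -60*86 + 9/5 = -5160 + 9/5 = -25791/5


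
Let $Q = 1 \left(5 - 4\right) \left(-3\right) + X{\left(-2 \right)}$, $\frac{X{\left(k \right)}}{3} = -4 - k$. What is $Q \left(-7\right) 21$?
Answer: $1323$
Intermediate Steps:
$X{\left(k \right)} = -12 - 3 k$ ($X{\left(k \right)} = 3 \left(-4 - k\right) = -12 - 3 k$)
$Q = -9$ ($Q = 1 \left(5 - 4\right) \left(-3\right) - 6 = 1 \cdot 1 \left(-3\right) + \left(-12 + 6\right) = 1 \left(-3\right) - 6 = -3 - 6 = -9$)
$Q \left(-7\right) 21 = \left(-9\right) \left(-7\right) 21 = 63 \cdot 21 = 1323$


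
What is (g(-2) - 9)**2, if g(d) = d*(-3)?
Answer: 9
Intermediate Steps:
g(d) = -3*d
(g(-2) - 9)**2 = (-3*(-2) - 9)**2 = (6 - 9)**2 = (-3)**2 = 9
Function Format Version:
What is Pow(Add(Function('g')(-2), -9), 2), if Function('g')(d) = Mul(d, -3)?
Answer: 9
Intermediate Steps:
Function('g')(d) = Mul(-3, d)
Pow(Add(Function('g')(-2), -9), 2) = Pow(Add(Mul(-3, -2), -9), 2) = Pow(Add(6, -9), 2) = Pow(-3, 2) = 9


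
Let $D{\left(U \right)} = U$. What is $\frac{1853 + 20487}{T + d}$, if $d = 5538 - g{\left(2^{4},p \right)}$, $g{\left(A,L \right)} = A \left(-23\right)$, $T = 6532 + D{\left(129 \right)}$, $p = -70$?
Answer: $\frac{22340}{12567} \approx 1.7777$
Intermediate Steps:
$T = 6661$ ($T = 6532 + 129 = 6661$)
$g{\left(A,L \right)} = - 23 A$
$d = 5906$ ($d = 5538 - - 23 \cdot 2^{4} = 5538 - \left(-23\right) 16 = 5538 - -368 = 5538 + 368 = 5906$)
$\frac{1853 + 20487}{T + d} = \frac{1853 + 20487}{6661 + 5906} = \frac{22340}{12567}$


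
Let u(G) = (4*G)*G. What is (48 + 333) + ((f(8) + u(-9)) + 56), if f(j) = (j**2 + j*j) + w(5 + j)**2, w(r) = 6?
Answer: 925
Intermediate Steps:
f(j) = 36 + 2*j**2 (f(j) = (j**2 + j*j) + 6**2 = (j**2 + j**2) + 36 = 2*j**2 + 36 = 36 + 2*j**2)
u(G) = 4*G**2
(48 + 333) + ((f(8) + u(-9)) + 56) = (48 + 333) + (((36 + 2*8**2) + 4*(-9)**2) + 56) = 381 + (((36 + 2*64) + 4*81) + 56) = 381 + (((36 + 128) + 324) + 56) = 381 + ((164 + 324) + 56) = 381 + (488 + 56) = 381 + 544 = 925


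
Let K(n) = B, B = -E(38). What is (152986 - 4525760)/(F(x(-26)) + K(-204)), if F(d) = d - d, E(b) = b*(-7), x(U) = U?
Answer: -16439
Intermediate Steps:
E(b) = -7*b
F(d) = 0
B = 266 (B = -(-7)*38 = -1*(-266) = 266)
K(n) = 266
(152986 - 4525760)/(F(x(-26)) + K(-204)) = (152986 - 4525760)/(0 + 266) = -4372774/266 = -4372774*1/266 = -16439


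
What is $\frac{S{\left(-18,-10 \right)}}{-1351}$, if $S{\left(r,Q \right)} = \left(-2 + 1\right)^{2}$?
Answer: $- \frac{1}{1351} \approx -0.00074019$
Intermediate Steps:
$S{\left(r,Q \right)} = 1$ ($S{\left(r,Q \right)} = \left(-1\right)^{2} = 1$)
$\frac{S{\left(-18,-10 \right)}}{-1351} = 1 \frac{1}{-1351} = 1 \left(- \frac{1}{1351}\right) = - \frac{1}{1351}$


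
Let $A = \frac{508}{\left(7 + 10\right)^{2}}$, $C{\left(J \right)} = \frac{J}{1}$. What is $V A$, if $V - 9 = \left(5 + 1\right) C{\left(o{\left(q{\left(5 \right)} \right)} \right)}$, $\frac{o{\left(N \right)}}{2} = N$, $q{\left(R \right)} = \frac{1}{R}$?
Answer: $\frac{28956}{1445} \approx 20.039$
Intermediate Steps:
$o{\left(N \right)} = 2 N$
$C{\left(J \right)} = J$ ($C{\left(J \right)} = J 1 = J$)
$V = \frac{57}{5}$ ($V = 9 + \left(5 + 1\right) \frac{2}{5} = 9 + 6 \cdot 2 \cdot \frac{1}{5} = 9 + 6 \cdot \frac{2}{5} = 9 + \frac{12}{5} = \frac{57}{5} \approx 11.4$)
$A = \frac{508}{289}$ ($A = \frac{508}{17^{2}} = \frac{508}{289} \approx 1.7578$)
$V A = \frac{57}{5} \cdot \frac{508}{289} = \frac{28956}{1445}$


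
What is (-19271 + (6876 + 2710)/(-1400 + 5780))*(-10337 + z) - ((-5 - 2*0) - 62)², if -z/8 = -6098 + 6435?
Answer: 549965787091/2190 ≈ 2.5113e+8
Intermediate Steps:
z = -2696 (z = -8*(-6098 + 6435) = -8*337 = -2696)
(-19271 + (6876 + 2710)/(-1400 + 5780))*(-10337 + z) - ((-5 - 2*0) - 62)² = (-19271 + (6876 + 2710)/(-1400 + 5780))*(-10337 - 2696) - ((-5 - 2*0) - 62)² = (-19271 + 9586/4380)*(-13033) - ((-5 + 0) - 62)² = (-19271 + 9586*(1/4380))*(-13033) - (-5 - 62)² = (-19271 + 4793/2190)*(-13033) - 1*(-67)² = -42198697/2190*(-13033) - 1*4489 = 549975618001/2190 - 4489 = 549965787091/2190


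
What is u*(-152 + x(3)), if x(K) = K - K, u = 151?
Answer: -22952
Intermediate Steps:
x(K) = 0
u*(-152 + x(3)) = 151*(-152 + 0) = 151*(-152) = -22952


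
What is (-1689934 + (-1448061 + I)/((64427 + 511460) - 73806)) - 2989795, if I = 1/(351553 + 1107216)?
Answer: -3427530154505280589/732420198289 ≈ -4.6797e+6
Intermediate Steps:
I = 1/1458769 ≈ 6.8551e-7
(-1689934 + (-1448061 + I)/((64427 + 511460) - 73806)) - 2989795 = (-1689934 + (-1448061 + 1/1458769)/((64427 + 511460) - 73806)) - 2989795 = (-1689934 - 2112386496908/(1458769*(575887 - 73806))) - 2989795 = (-1689934 - 2112386496908/1458769/502081) - 2989795 = (-1689934 - 2112386496908/1458769*1/502081) - 2989795 = (-1689934 - 2112386496908/732420198289) - 2989795 = -1237743907761819834/732420198289 - 2989795 = -3427530154505280589/732420198289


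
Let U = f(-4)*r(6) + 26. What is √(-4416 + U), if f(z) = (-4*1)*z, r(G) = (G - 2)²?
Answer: I*√4134 ≈ 64.296*I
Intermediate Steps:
r(G) = (-2 + G)²
f(z) = -4*z
U = 282 (U = (-4*(-4))*(-2 + 6)² + 26 = 16*4² + 26 = 16*16 + 26 = 256 + 26 = 282)
√(-4416 + U) = √(-4416 + 282) = √(-4134) = I*√4134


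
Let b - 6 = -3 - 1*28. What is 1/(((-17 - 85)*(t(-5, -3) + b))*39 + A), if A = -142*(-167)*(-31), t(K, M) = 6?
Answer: -1/659552 ≈ -1.5162e-6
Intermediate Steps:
b = -25 (b = 6 + (-3 - 1*28) = 6 + (-3 - 28) = 6 - 31 = -25)
A = -735134 (A = 23714*(-31) = -735134)
1/(((-17 - 85)*(t(-5, -3) + b))*39 + A) = 1/(((-17 - 85)*(6 - 25))*39 - 735134) = 1/(-102*(-19)*39 - 735134) = 1/(1938*39 - 735134) = 1/(75582 - 735134) = 1/(-659552) = -1/659552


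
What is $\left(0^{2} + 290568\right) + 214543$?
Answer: $505111$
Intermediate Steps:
$\left(0^{2} + 290568\right) + 214543 = \left(0 + 290568\right) + 214543 = 290568 + 214543 = 505111$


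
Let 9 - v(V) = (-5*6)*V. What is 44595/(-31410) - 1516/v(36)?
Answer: -2137367/760122 ≈ -2.8119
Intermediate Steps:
v(V) = 9 + 30*V (v(V) = 9 - (-5*6)*V = 9 - (-30)*V = 9 + 30*V)
44595/(-31410) - 1516/v(36) = 44595/(-31410) - 1516/(9 + 30*36) = 44595*(-1/31410) - 1516/(9 + 1080) = -991/698 - 1516/1089 = -2137367/760122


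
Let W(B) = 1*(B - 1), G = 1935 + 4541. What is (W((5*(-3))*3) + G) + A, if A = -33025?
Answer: -26595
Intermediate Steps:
G = 6476
W(B) = -1 + B (W(B) = 1*(-1 + B) = -1 + B)
(W((5*(-3))*3) + G) + A = ((-1 + (5*(-3))*3) + 6476) - 33025 = ((-1 - 15*3) + 6476) - 33025 = ((-1 - 45) + 6476) - 33025 = (-46 + 6476) - 33025 = 6430 - 33025 = -26595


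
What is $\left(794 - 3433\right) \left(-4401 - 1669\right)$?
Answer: $16018730$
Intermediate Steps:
$\left(794 - 3433\right) \left(-4401 - 1669\right) = \left(-2639\right) \left(-6070\right) = 16018730$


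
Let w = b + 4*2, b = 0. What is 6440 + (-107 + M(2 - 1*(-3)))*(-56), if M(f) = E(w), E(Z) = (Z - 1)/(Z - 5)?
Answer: 36904/3 ≈ 12301.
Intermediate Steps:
w = 8 (w = 0 + 4*2 = 0 + 8 = 8)
E(Z) = (-1 + Z)/(-5 + Z)
M(f) = 7/3 (M(f) = (-1 + 8)/(-5 + 8) = 7/3)
6440 + (-107 + M(2 - 1*(-3)))*(-56) = 6440 + (-107 + 7/3)*(-56) = 6440 - 314/3*(-56) = 6440 + 17584/3 = 36904/3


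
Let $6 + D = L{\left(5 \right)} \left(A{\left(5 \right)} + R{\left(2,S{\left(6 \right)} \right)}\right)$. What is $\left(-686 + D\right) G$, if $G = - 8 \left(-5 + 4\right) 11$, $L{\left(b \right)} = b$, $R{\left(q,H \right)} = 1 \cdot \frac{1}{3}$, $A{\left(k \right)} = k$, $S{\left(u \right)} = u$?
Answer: $- \frac{175648}{3} \approx -58549.0$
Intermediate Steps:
$R{\left(q,H \right)} = \frac{1}{3}$ ($R{\left(q,H \right)} = 1 \cdot \frac{1}{3} = \frac{1}{3}$)
$G = 88$ ($G = \left(-8\right) \left(-1\right) 11 = 8 \cdot 11 = 88$)
$D = \frac{62}{3}$ ($D = -6 + 5 \left(5 + \frac{1}{3}\right) = -6 + 5 \cdot \frac{16}{3} = -6 + \frac{80}{3} = \frac{62}{3} \approx 20.667$)
$\left(-686 + D\right) G = \left(-686 + \frac{62}{3}\right) 88 = \left(- \frac{1996}{3}\right) 88 = - \frac{175648}{3}$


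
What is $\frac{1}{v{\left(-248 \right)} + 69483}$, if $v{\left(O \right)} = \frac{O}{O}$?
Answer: $\frac{1}{69484} \approx 1.4392 \cdot 10^{-5}$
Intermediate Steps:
$v{\left(O \right)} = 1$
$\frac{1}{v{\left(-248 \right)} + 69483} = \frac{1}{1 + 69483} = \frac{1}{69484}$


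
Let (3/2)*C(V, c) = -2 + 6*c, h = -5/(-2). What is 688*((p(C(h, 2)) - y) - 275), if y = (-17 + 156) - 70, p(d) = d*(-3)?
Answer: -250432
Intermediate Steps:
h = 5/2 (h = -5*(-½) = 5/2 ≈ 2.5000)
C(V, c) = -4/3 + 4*c (C(V, c) = 2*(-2 + 6*c)/3 = -4/3 + 4*c)
p(d) = -3*d
y = 69 (y = 139 - 70 = 69)
688*((p(C(h, 2)) - y) - 275) = 688*((-3*(-4/3 + 4*2) - 1*69) - 275) = 688*((-3*(-4/3 + 8) - 69) - 275) = 688*((-3*20/3 - 69) - 275) = 688*((-20 - 69) - 275) = 688*(-89 - 275) = 688*(-364) = -250432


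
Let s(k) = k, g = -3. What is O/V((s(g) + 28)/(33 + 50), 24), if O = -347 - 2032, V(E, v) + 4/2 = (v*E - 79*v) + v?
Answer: 197457/154942 ≈ 1.2744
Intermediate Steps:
V(E, v) = -2 - 78*v + E*v (V(E, v) = -2 + ((v*E - 79*v) + v) = -2 + ((E*v - 79*v) + v) = -2 + ((-79*v + E*v) + v) = -2 + (-78*v + E*v) = -2 - 78*v + E*v)
O = -2379
O/V((s(g) + 28)/(33 + 50), 24) = -2379/(-2 - 78*24 + ((-3 + 28)/(33 + 50))*24) = -2379/(-2 - 1872 + (25/83)*24) = -2379/(-2 - 1872 + 600/83) = -2379/(-154942/83) = -2379*(-83/154942) = 197457/154942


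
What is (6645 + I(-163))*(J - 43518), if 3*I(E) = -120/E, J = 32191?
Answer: -12269123225/163 ≈ -7.5271e+7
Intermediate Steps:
I(E) = -40/E (I(E) = (-120/E)/3 = -40/E)
(6645 + I(-163))*(J - 43518) = (6645 - 40/(-163))*(32191 - 43518) = (6645 - 40*(-1/163))*(-11327) = (6645 + 40/163)*(-11327) = (1083175/163)*(-11327) = -12269123225/163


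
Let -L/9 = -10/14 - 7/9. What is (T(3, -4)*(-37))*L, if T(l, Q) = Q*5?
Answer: 69560/7 ≈ 9937.1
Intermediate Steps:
T(l, Q) = 5*Q
L = 94/7 (L = -9*(-10/14 - 7/9) = -9*(-10*1/14 - 7*⅑) = -9*(-5/7 - 7/9) = -9*(-94/63) = 94/7 ≈ 13.429)
(T(3, -4)*(-37))*L = ((5*(-4))*(-37))*(94/7) = -20*(-37)*(94/7) = 740*(94/7) = 69560/7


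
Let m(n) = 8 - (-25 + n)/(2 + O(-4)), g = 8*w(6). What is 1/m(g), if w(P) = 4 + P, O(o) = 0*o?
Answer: -2/39 ≈ -0.051282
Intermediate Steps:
O(o) = 0
g = 80 (g = 8*(4 + 6) = 8*10 = 80)
m(n) = 41/2 - n/2 (m(n) = 8 - (-25 + n)/(2 + 0) = 8 - (-25 + n)/2 = 8 - (-25/2 + n/2) = 8 + (25/2 - n/2) = 41/2 - n/2)
1/m(g) = 1/(41/2 - ½*80) = 1/(41/2 - 40) = 1/(-39/2) = -2/39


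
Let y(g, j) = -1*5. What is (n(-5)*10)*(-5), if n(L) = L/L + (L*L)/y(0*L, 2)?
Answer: 200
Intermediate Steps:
y(g, j) = -5
n(L) = 1 - L²/5 (n(L) = L/L + (L*L)/(-5) = 1 + L²*(-⅕) = 1 - L²/5)
(n(-5)*10)*(-5) = ((1 - ⅕*(-5)²)*10)*(-5) = ((1 - ⅕*25)*10)*(-5) = ((1 - 5)*10)*(-5) = -4*10*(-5) = -40*(-5) = 200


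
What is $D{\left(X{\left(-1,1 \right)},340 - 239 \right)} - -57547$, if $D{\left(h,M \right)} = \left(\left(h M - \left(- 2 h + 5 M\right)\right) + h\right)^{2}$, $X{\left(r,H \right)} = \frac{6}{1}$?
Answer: $71708$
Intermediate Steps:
$X{\left(r,H \right)} = 6$ ($X{\left(r,H \right)} = 6 \cdot 1 = 6$)
$D{\left(h,M \right)} = \left(- 5 M + 3 h + M h\right)^{2}$ ($D{\left(h,M \right)} = \left(\left(M h - \left(- 2 h + 5 M\right)\right) + h\right)^{2} = \left(\left(- 5 M + 2 h + M h\right) + h\right)^{2} = \left(- 5 M + 3 h + M h\right)^{2}$)
$D{\left(X{\left(-1,1 \right)},340 - 239 \right)} - -57547 = \left(- 5 \left(340 - 239\right) + 3 \cdot 6 + \left(340 - 239\right) 6\right)^{2} - -57547 = \left(\left(-5\right) 101 + 18 + 101 \cdot 6\right)^{2} + 57547 = \left(-505 + 18 + 606\right)^{2} + 57547 = 119^{2} + 57547 = 14161 + 57547 = 71708$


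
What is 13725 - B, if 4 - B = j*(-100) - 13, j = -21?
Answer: 15808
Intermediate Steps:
B = -2083 (B = 4 - (-21*(-100) - 13) = 4 - (2100 - 13) = 4 - 1*2087 = 4 - 2087 = -2083)
13725 - B = 13725 - 1*(-2083) = 13725 + 2083 = 15808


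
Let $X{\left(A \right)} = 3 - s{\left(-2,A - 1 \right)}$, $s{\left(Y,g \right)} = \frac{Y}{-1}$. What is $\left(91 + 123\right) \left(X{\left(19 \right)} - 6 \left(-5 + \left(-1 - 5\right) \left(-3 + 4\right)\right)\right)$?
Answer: $14338$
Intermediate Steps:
$s{\left(Y,g \right)} = - Y$ ($s{\left(Y,g \right)} = Y \left(-1\right) = - Y$)
$X{\left(A \right)} = 1$ ($X{\left(A \right)} = 3 - \left(-1\right) \left(-2\right) = 3 - 2 = 1$)
$\left(91 + 123\right) \left(X{\left(19 \right)} - 6 \left(-5 + \left(-1 - 5\right) \left(-3 + 4\right)\right)\right) = \left(91 + 123\right) \left(1 - 6 \left(-5 + \left(-1 - 5\right) \left(-3 + 4\right)\right)\right) = 214 \left(1 - 6 \left(-5 - 6\right)\right) = 214 \left(1 - -66\right) = 214 \left(1 + 66\right) = 214 \cdot 67 = 14338$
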